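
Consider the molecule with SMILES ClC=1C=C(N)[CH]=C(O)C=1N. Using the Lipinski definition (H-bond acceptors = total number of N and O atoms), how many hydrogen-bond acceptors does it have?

3

N atoms: 2; O atoms: 1.
Lipinski HBA = 2 + 1 = 3.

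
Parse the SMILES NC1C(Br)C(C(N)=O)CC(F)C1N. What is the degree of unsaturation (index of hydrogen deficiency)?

2

Molecular formula: C7H13BrFN3O.
DoU = (2C + 2 + N − H − X) / 2, where X is the halogen count and O/S are ignored.
    = (2·7 + 2 + 3 − 13 − 2) / 2 = 4 / 2 = 2.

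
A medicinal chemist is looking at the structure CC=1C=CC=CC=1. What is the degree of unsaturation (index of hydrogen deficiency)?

4

Degree of unsaturation = (number of rings) + (number of π bonds).
Ring closures in the SMILES: 1.
π bonds: 3 double bonds (each 1 DoU) → 3 DoU from unsaturation.
Total DoU = 1 + 3 = 4.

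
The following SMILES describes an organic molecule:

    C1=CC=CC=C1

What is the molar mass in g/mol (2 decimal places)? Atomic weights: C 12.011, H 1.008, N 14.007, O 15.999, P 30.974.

78.11 g/mol

First, the molecular formula is C6H6 (counting implicit H from valence).
  C: 6 × 12.011 = 72.066
  H: 6 × 1.008 = 6.048
Sum: 6×12.011 + 6×1.008 = 78.114 → 78.11 g/mol.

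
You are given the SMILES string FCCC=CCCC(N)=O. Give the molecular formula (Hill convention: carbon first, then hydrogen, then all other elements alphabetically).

C7H12FNO

Walk through each heavy atom and fill implicit hydrogens from standard valence (C 4, N 3, O 2, S 2, halogen 1):
  atom 1: F (halogen, monovalent) → 0 H
  atom 2: C, bond orders sum to 2 (valence 4) → 2 H
  atom 3: C, bond orders sum to 2 (valence 4) → 2 H
  atom 4: C, bond orders sum to 3 (valence 4) → 1 H
  atom 5: C, bond orders sum to 3 (valence 4) → 1 H
  atom 6: C, bond orders sum to 2 (valence 4) → 2 H
  atom 7: C, bond orders sum to 2 (valence 4) → 2 H
  atom 8: C, bond orders sum to 4 (valence 4) → 0 H
  atom 9: N, bond orders sum to 1 (valence 3) → 2 H
  atom 10: O, bond orders sum to 2 (valence 2) → 0 H
Totals → C:7, H:12, F:1, N:1, O:1.
In Hill order: C7H12FNO.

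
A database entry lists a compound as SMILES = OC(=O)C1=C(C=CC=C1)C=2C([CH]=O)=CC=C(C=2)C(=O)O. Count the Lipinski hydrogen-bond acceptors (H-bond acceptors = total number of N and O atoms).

N atoms: 0; O atoms: 5.
Lipinski HBA = 0 + 5 = 5.

5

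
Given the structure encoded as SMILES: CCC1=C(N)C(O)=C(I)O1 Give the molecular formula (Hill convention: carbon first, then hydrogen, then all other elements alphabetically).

C6H8INO2

Walk through each heavy atom and fill implicit hydrogens from standard valence (C 4, N 3, O 2, S 2, halogen 1):
  atom 1: C, bond orders sum to 1 (valence 4) → 3 H
  atom 2: C, bond orders sum to 2 (valence 4) → 2 H
  atom 3: C, bond orders sum to 4 (valence 4) → 0 H
  atom 4: C, bond orders sum to 4 (valence 4) → 0 H
  atom 5: N, bond orders sum to 1 (valence 3) → 2 H
  atom 6: C, bond orders sum to 4 (valence 4) → 0 H
  atom 7: O, bond orders sum to 1 (valence 2) → 1 H
  atom 8: C, bond orders sum to 4 (valence 4) → 0 H
  atom 9: I (halogen, monovalent) → 0 H
  atom 10: O, bond orders sum to 2 (valence 2) → 0 H
Totals → C:6, H:8, I:1, N:1, O:2.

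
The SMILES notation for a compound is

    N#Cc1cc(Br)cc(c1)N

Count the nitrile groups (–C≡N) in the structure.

1

The nitrile motif appears at heavy-atom position 2 in the SMILES.
Other groups present: 1 primary amine.
Nitrile count: 1.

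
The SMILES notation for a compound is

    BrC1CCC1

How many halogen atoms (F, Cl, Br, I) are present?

1

Halogen atoms appear at heavy-atom position 1 (1×Br).
Halogen count: 1.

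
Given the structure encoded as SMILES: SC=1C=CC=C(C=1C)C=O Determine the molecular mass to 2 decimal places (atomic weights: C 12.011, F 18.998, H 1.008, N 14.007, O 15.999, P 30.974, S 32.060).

First, the molecular formula is C8H8OS (counting implicit H from valence).
  C: 8 × 12.011 = 96.088
  H: 8 × 1.008 = 8.064
  O: 1 × 15.999 = 15.999
  S: 1 × 32.060 = 32.060
Sum: 8×12.011 + 8×1.008 + 1×15.999 + 1×32.060 = 152.211 → 152.21 g/mol.

152.21 g/mol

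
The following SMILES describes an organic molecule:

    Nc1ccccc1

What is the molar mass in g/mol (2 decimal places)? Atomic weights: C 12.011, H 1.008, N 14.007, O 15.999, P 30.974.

93.13 g/mol

First, the molecular formula is C6H7N (counting implicit H from valence).
  C: 6 × 12.011 = 72.066
  H: 7 × 1.008 = 7.056
  N: 1 × 14.007 = 14.007
Sum: 6×12.011 + 7×1.008 + 1×14.007 = 93.129 → 93.13 g/mol.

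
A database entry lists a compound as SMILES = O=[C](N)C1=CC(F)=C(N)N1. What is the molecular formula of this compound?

Walk through each heavy atom and fill implicit hydrogens from standard valence (C 4, N 3, O 2, S 2, halogen 1):
  atom 1: O, bond orders sum to 2 (valence 2) → 0 H
  atom 2: C with explicit H count 0
  atom 3: N, bond orders sum to 1 (valence 3) → 2 H
  atom 4: C, bond orders sum to 4 (valence 4) → 0 H
  atom 5: C, bond orders sum to 3 (valence 4) → 1 H
  atom 6: C, bond orders sum to 4 (valence 4) → 0 H
  atom 7: F (halogen, monovalent) → 0 H
  atom 8: C, bond orders sum to 4 (valence 4) → 0 H
  atom 9: N, bond orders sum to 1 (valence 3) → 2 H
  atom 10: N, bond orders sum to 2 (valence 3) → 1 H
Totals → C:5, H:6, F:1, N:3, O:1.

C5H6FN3O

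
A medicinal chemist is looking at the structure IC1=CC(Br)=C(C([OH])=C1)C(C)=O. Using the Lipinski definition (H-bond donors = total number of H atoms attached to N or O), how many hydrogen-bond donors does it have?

1

Donors: find every N or O and count the H atoms it carries.
  atom 8 (O): bond orders sum to 1 → 1 H
  atom 12 (O): bond orders sum to 2 → 0 H
Lipinski HBD = 1.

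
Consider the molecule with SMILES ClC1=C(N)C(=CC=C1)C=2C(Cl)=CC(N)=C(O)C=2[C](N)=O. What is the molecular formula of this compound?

Walk through each heavy atom and fill implicit hydrogens from standard valence (C 4, N 3, O 2, S 2, halogen 1):
  atom 1: Cl (halogen, monovalent) → 0 H
  atom 2: C, bond orders sum to 4 (valence 4) → 0 H
  atom 3: C, bond orders sum to 4 (valence 4) → 0 H
  atom 4: N, bond orders sum to 1 (valence 3) → 2 H
  atom 5: C, bond orders sum to 4 (valence 4) → 0 H
  atom 6: C, bond orders sum to 3 (valence 4) → 1 H
  atom 7: C, bond orders sum to 3 (valence 4) → 1 H
  atom 8: C, bond orders sum to 3 (valence 4) → 1 H
  atom 9: C, bond orders sum to 4 (valence 4) → 0 H
  atom 10: C, bond orders sum to 4 (valence 4) → 0 H
  atom 11: Cl (halogen, monovalent) → 0 H
  atom 12: C, bond orders sum to 3 (valence 4) → 1 H
  atom 13: C, bond orders sum to 4 (valence 4) → 0 H
  atom 14: N, bond orders sum to 1 (valence 3) → 2 H
  atom 15: C, bond orders sum to 4 (valence 4) → 0 H
  atom 16: O, bond orders sum to 1 (valence 2) → 1 H
  atom 17: C, bond orders sum to 4 (valence 4) → 0 H
  atom 18: C with explicit H count 0
  atom 19: N, bond orders sum to 1 (valence 3) → 2 H
  atom 20: O, bond orders sum to 2 (valence 2) → 0 H
Totals → C:13, H:11, Cl:2, N:3, O:2.
In Hill order: C13H11Cl2N3O2.

C13H11Cl2N3O2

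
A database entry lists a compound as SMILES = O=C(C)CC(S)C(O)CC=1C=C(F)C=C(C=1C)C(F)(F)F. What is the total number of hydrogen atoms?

Walk through each heavy atom and fill implicit hydrogens from standard valence (C 4, N 3, O 2, S 2, halogen 1):
  atom 1: O, bond orders sum to 2 (valence 2) → 0 H
  atom 2: C, bond orders sum to 4 (valence 4) → 0 H
  atom 3: C, bond orders sum to 1 (valence 4) → 3 H
  atom 4: C, bond orders sum to 2 (valence 4) → 2 H
  atom 5: C, bond orders sum to 3 (valence 4) → 1 H
  atom 6: S, bond orders sum to 1 (valence 2) → 1 H
  atom 7: C, bond orders sum to 3 (valence 4) → 1 H
  atom 8: O, bond orders sum to 1 (valence 2) → 1 H
  atom 9: C, bond orders sum to 2 (valence 4) → 2 H
  atom 10: C, bond orders sum to 4 (valence 4) → 0 H
  atom 11: C, bond orders sum to 3 (valence 4) → 1 H
  atom 12: C, bond orders sum to 4 (valence 4) → 0 H
  atom 13: F (halogen, monovalent) → 0 H
  atom 14: C, bond orders sum to 3 (valence 4) → 1 H
  atom 15: C, bond orders sum to 4 (valence 4) → 0 H
  atom 16: C, bond orders sum to 4 (valence 4) → 0 H
  atom 17: C, bond orders sum to 1 (valence 4) → 3 H
  atom 18: C, bond orders sum to 4 (valence 4) → 0 H
  atom 19: F (halogen, monovalent) → 0 H
  atom 20: F (halogen, monovalent) → 0 H
  atom 21: F (halogen, monovalent) → 0 H
Total hydrogens: 16.

16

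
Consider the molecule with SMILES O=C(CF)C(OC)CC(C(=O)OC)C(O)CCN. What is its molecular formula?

C11H20FNO5

Walk through each heavy atom and fill implicit hydrogens from standard valence (C 4, N 3, O 2, S 2, halogen 1):
  atom 1: O, bond orders sum to 2 (valence 2) → 0 H
  atom 2: C, bond orders sum to 4 (valence 4) → 0 H
  atom 3: C, bond orders sum to 2 (valence 4) → 2 H
  atom 4: F (halogen, monovalent) → 0 H
  atom 5: C, bond orders sum to 3 (valence 4) → 1 H
  atom 6: O, bond orders sum to 2 (valence 2) → 0 H
  atom 7: C, bond orders sum to 1 (valence 4) → 3 H
  atom 8: C, bond orders sum to 2 (valence 4) → 2 H
  atom 9: C, bond orders sum to 3 (valence 4) → 1 H
  atom 10: C, bond orders sum to 4 (valence 4) → 0 H
  atom 11: O, bond orders sum to 2 (valence 2) → 0 H
  atom 12: O, bond orders sum to 2 (valence 2) → 0 H
  atom 13: C, bond orders sum to 1 (valence 4) → 3 H
  atom 14: C, bond orders sum to 3 (valence 4) → 1 H
  atom 15: O, bond orders sum to 1 (valence 2) → 1 H
  atom 16: C, bond orders sum to 2 (valence 4) → 2 H
  atom 17: C, bond orders sum to 2 (valence 4) → 2 H
  atom 18: N, bond orders sum to 1 (valence 3) → 2 H
Totals → C:11, H:20, F:1, N:1, O:5.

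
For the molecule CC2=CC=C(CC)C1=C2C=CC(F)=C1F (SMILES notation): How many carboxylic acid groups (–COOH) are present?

0

Scan the SMILES for the carboxylic acid motif — none present.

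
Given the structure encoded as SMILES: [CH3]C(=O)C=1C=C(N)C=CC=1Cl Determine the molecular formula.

C8H8ClNO

Walk through each heavy atom and fill implicit hydrogens from standard valence (C 4, N 3, O 2, S 2, halogen 1):
  atom 1: C with explicit H count 3
  atom 2: C, bond orders sum to 4 (valence 4) → 0 H
  atom 3: O, bond orders sum to 2 (valence 2) → 0 H
  atom 4: C, bond orders sum to 4 (valence 4) → 0 H
  atom 5: C, bond orders sum to 3 (valence 4) → 1 H
  atom 6: C, bond orders sum to 4 (valence 4) → 0 H
  atom 7: N, bond orders sum to 1 (valence 3) → 2 H
  atom 8: C, bond orders sum to 3 (valence 4) → 1 H
  atom 9: C, bond orders sum to 3 (valence 4) → 1 H
  atom 10: C, bond orders sum to 4 (valence 4) → 0 H
  atom 11: Cl (halogen, monovalent) → 0 H
Totals → C:8, H:8, Cl:1, N:1, O:1.
In Hill order: C8H8ClNO.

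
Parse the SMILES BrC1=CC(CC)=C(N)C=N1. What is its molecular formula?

C7H9BrN2

Walk through each heavy atom and fill implicit hydrogens from standard valence (C 4, N 3, O 2, S 2, halogen 1):
  atom 1: Br (halogen, monovalent) → 0 H
  atom 2: C, bond orders sum to 4 (valence 4) → 0 H
  atom 3: C, bond orders sum to 3 (valence 4) → 1 H
  atom 4: C, bond orders sum to 4 (valence 4) → 0 H
  atom 5: C, bond orders sum to 2 (valence 4) → 2 H
  atom 6: C, bond orders sum to 1 (valence 4) → 3 H
  atom 7: C, bond orders sum to 4 (valence 4) → 0 H
  atom 8: N, bond orders sum to 1 (valence 3) → 2 H
  atom 9: C, bond orders sum to 3 (valence 4) → 1 H
  atom 10: N, bond orders sum to 3 (valence 3) → 0 H
Totals → C:7, H:9, Br:1, N:2.
In Hill order: C7H9BrN2.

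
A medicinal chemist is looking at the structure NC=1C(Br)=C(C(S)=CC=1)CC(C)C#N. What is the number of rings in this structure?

In SMILES, each pair of matching ring-closure digits denotes one ring-closing bond; the number of such bonds equals the number of independent rings.
Ring-closure bonds here: 1.

1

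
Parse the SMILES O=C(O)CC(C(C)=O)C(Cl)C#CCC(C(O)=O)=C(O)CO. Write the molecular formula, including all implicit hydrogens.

Walk through each heavy atom and fill implicit hydrogens from standard valence (C 4, N 3, O 2, S 2, halogen 1):
  atom 1: O, bond orders sum to 2 (valence 2) → 0 H
  atom 2: C, bond orders sum to 4 (valence 4) → 0 H
  atom 3: O, bond orders sum to 1 (valence 2) → 1 H
  atom 4: C, bond orders sum to 2 (valence 4) → 2 H
  atom 5: C, bond orders sum to 3 (valence 4) → 1 H
  atom 6: C, bond orders sum to 4 (valence 4) → 0 H
  atom 7: C, bond orders sum to 1 (valence 4) → 3 H
  atom 8: O, bond orders sum to 2 (valence 2) → 0 H
  atom 9: C, bond orders sum to 3 (valence 4) → 1 H
  atom 10: Cl (halogen, monovalent) → 0 H
  atom 11: C, bond orders sum to 4 (valence 4) → 0 H
  atom 12: C, bond orders sum to 4 (valence 4) → 0 H
  atom 13: C, bond orders sum to 2 (valence 4) → 2 H
  atom 14: C, bond orders sum to 4 (valence 4) → 0 H
  atom 15: C, bond orders sum to 4 (valence 4) → 0 H
  atom 16: O, bond orders sum to 1 (valence 2) → 1 H
  atom 17: O, bond orders sum to 2 (valence 2) → 0 H
  atom 18: C, bond orders sum to 4 (valence 4) → 0 H
  atom 19: O, bond orders sum to 1 (valence 2) → 1 H
  atom 20: C, bond orders sum to 2 (valence 4) → 2 H
  atom 21: O, bond orders sum to 1 (valence 2) → 1 H
Totals → C:13, H:15, Cl:1, O:7.
In Hill order: C13H15ClO7.

C13H15ClO7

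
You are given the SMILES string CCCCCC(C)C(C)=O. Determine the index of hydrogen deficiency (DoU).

Degree of unsaturation = (number of rings) + (number of π bonds).
Ring closures in the SMILES: 0.
π bonds: 1 double bond (each 1 DoU) → 1 DoU from unsaturation.
Total DoU = 0 + 1 = 1.

1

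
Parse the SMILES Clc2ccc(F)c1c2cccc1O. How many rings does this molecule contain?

2

In SMILES, each pair of matching ring-closure digits denotes one ring-closing bond; the number of such bonds equals the number of independent rings.
Ring-closure bonds here: 2.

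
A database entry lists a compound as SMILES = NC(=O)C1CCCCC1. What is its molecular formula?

Walk through each heavy atom and fill implicit hydrogens from standard valence (C 4, N 3, O 2, S 2, halogen 1):
  atom 1: N, bond orders sum to 1 (valence 3) → 2 H
  atom 2: C, bond orders sum to 4 (valence 4) → 0 H
  atom 3: O, bond orders sum to 2 (valence 2) → 0 H
  atom 4: C, bond orders sum to 3 (valence 4) → 1 H
  atom 5: C, bond orders sum to 2 (valence 4) → 2 H
  atom 6: C, bond orders sum to 2 (valence 4) → 2 H
  atom 7: C, bond orders sum to 2 (valence 4) → 2 H
  atom 8: C, bond orders sum to 2 (valence 4) → 2 H
  atom 9: C, bond orders sum to 2 (valence 4) → 2 H
Totals → C:7, H:13, N:1, O:1.

C7H13NO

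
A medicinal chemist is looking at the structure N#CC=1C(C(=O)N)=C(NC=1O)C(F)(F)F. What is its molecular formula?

Walk through each heavy atom and fill implicit hydrogens from standard valence (C 4, N 3, O 2, S 2, halogen 1):
  atom 1: N, bond orders sum to 3 (valence 3) → 0 H
  atom 2: C, bond orders sum to 4 (valence 4) → 0 H
  atom 3: C, bond orders sum to 4 (valence 4) → 0 H
  atom 4: C, bond orders sum to 4 (valence 4) → 0 H
  atom 5: C, bond orders sum to 4 (valence 4) → 0 H
  atom 6: O, bond orders sum to 2 (valence 2) → 0 H
  atom 7: N, bond orders sum to 1 (valence 3) → 2 H
  atom 8: C, bond orders sum to 4 (valence 4) → 0 H
  atom 9: N, bond orders sum to 2 (valence 3) → 1 H
  atom 10: C, bond orders sum to 4 (valence 4) → 0 H
  atom 11: O, bond orders sum to 1 (valence 2) → 1 H
  atom 12: C, bond orders sum to 4 (valence 4) → 0 H
  atom 13: F (halogen, monovalent) → 0 H
  atom 14: F (halogen, monovalent) → 0 H
  atom 15: F (halogen, monovalent) → 0 H
Totals → C:7, H:4, F:3, N:3, O:2.
In Hill order: C7H4F3N3O2.

C7H4F3N3O2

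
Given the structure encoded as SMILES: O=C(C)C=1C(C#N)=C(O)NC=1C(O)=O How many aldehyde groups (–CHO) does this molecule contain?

Scan the SMILES for the aldehyde motif — none present.
Groups that are present: 1 carboxylic acid, 1 hydroxyl, 1 ketone, 1 nitrile.

0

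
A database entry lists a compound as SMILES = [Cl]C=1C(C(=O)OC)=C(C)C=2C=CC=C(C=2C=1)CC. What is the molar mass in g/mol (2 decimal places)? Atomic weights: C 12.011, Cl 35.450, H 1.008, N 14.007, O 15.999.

262.73 g/mol

First, the molecular formula is C15H15ClO2 (counting implicit H from valence).
  C: 15 × 12.011 = 180.165
  Cl: 1 × 35.450 = 35.450
  H: 15 × 1.008 = 15.120
  O: 2 × 15.999 = 31.998
Sum: 15×12.011 + 1×35.450 + 15×1.008 + 2×15.999 = 262.733 → 262.73 g/mol.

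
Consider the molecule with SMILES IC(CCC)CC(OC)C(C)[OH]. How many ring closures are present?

0

In SMILES, each pair of matching ring-closure digits denotes one ring-closing bond; the number of such bonds equals the number of independent rings.
Ring-closure bonds here: 0.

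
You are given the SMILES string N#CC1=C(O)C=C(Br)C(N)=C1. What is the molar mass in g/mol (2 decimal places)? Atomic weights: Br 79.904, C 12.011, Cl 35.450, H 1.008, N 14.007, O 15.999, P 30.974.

First, the molecular formula is C7H5BrN2O (counting implicit H from valence).
  Br: 1 × 79.904 = 79.904
  C: 7 × 12.011 = 84.077
  H: 5 × 1.008 = 5.040
  N: 2 × 14.007 = 28.014
  O: 1 × 15.999 = 15.999
Sum: 1×79.904 + 7×12.011 + 5×1.008 + 2×14.007 + 1×15.999 = 213.034 → 213.03 g/mol.

213.03 g/mol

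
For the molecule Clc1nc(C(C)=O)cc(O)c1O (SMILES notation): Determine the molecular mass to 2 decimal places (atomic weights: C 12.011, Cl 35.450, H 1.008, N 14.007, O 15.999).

First, the molecular formula is C7H6ClNO3 (counting implicit H from valence).
  C: 7 × 12.011 = 84.077
  Cl: 1 × 35.450 = 35.450
  H: 6 × 1.008 = 6.048
  N: 1 × 14.007 = 14.007
  O: 3 × 15.999 = 47.997
Sum: 7×12.011 + 1×35.450 + 6×1.008 + 1×14.007 + 3×15.999 = 187.579 → 187.58 g/mol.

187.58 g/mol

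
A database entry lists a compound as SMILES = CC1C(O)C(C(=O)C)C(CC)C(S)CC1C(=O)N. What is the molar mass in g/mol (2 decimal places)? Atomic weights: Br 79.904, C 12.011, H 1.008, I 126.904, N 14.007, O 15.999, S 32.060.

First, the molecular formula is C13H23NO3S (counting implicit H from valence).
  C: 13 × 12.011 = 156.143
  H: 23 × 1.008 = 23.184
  N: 1 × 14.007 = 14.007
  O: 3 × 15.999 = 47.997
  S: 1 × 32.060 = 32.060
Sum: 13×12.011 + 23×1.008 + 1×14.007 + 3×15.999 + 1×32.060 = 273.391 → 273.39 g/mol.

273.39 g/mol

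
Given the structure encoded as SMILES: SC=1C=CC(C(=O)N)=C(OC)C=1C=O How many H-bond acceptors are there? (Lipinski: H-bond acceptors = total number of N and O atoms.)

N atoms: 1; O atoms: 3.
Lipinski HBA = 1 + 3 = 4.

4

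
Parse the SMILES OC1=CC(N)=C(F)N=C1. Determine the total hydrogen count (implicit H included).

5

Walk through each heavy atom and fill implicit hydrogens from standard valence (C 4, N 3, O 2, S 2, halogen 1):
  atom 1: O, bond orders sum to 1 (valence 2) → 1 H
  atom 2: C, bond orders sum to 4 (valence 4) → 0 H
  atom 3: C, bond orders sum to 3 (valence 4) → 1 H
  atom 4: C, bond orders sum to 4 (valence 4) → 0 H
  atom 5: N, bond orders sum to 1 (valence 3) → 2 H
  atom 6: C, bond orders sum to 4 (valence 4) → 0 H
  atom 7: F (halogen, monovalent) → 0 H
  atom 8: N, bond orders sum to 3 (valence 3) → 0 H
  atom 9: C, bond orders sum to 3 (valence 4) → 1 H
Total hydrogens: 5.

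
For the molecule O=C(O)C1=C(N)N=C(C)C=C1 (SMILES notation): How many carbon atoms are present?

7

Count every carbon token in the SMILES (each C, including those in ring-closure positions and inside branches).
Carbon count: 7.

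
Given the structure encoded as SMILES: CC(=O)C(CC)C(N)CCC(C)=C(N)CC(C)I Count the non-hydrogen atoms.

18

Every atom symbol written in the SMILES (organic subset) is one heavy atom; implicit H are not written.
Heavy atoms by element → C:14, I:1, N:2, O:1.
Total: 18.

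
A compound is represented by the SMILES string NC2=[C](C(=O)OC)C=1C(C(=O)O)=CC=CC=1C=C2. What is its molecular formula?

C13H11NO4

Walk through each heavy atom and fill implicit hydrogens from standard valence (C 4, N 3, O 2, S 2, halogen 1):
  atom 1: N, bond orders sum to 1 (valence 3) → 2 H
  atom 2: C, bond orders sum to 4 (valence 4) → 0 H
  atom 3: C with explicit H count 0
  atom 4: C, bond orders sum to 4 (valence 4) → 0 H
  atom 5: O, bond orders sum to 2 (valence 2) → 0 H
  atom 6: O, bond orders sum to 2 (valence 2) → 0 H
  atom 7: C, bond orders sum to 1 (valence 4) → 3 H
  atom 8: C, bond orders sum to 4 (valence 4) → 0 H
  atom 9: C, bond orders sum to 4 (valence 4) → 0 H
  atom 10: C, bond orders sum to 4 (valence 4) → 0 H
  atom 11: O, bond orders sum to 2 (valence 2) → 0 H
  atom 12: O, bond orders sum to 1 (valence 2) → 1 H
  atom 13: C, bond orders sum to 3 (valence 4) → 1 H
  atom 14: C, bond orders sum to 3 (valence 4) → 1 H
  atom 15: C, bond orders sum to 3 (valence 4) → 1 H
  atom 16: C, bond orders sum to 4 (valence 4) → 0 H
  atom 17: C, bond orders sum to 3 (valence 4) → 1 H
  atom 18: C, bond orders sum to 3 (valence 4) → 1 H
Totals → C:13, H:11, N:1, O:4.
In Hill order: C13H11NO4.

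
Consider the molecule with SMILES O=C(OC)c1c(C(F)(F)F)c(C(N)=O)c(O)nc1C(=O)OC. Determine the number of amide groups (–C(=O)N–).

The amide motif appears at heavy-atom position 12 in the SMILES.
Other groups present: 2 ester, 1 hydroxyl.
Amide count: 1.

1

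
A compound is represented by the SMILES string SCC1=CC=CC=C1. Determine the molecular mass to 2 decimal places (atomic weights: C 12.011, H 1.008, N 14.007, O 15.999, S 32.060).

124.20 g/mol

First, the molecular formula is C7H8S (counting implicit H from valence).
  C: 7 × 12.011 = 84.077
  H: 8 × 1.008 = 8.064
  S: 1 × 32.060 = 32.060
Sum: 7×12.011 + 8×1.008 + 1×32.060 = 124.201 → 124.20 g/mol.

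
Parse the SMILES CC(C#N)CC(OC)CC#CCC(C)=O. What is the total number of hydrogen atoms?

17

Walk through each heavy atom and fill implicit hydrogens from standard valence (C 4, N 3, O 2, S 2, halogen 1):
  atom 1: C, bond orders sum to 1 (valence 4) → 3 H
  atom 2: C, bond orders sum to 3 (valence 4) → 1 H
  atom 3: C, bond orders sum to 4 (valence 4) → 0 H
  atom 4: N, bond orders sum to 3 (valence 3) → 0 H
  atom 5: C, bond orders sum to 2 (valence 4) → 2 H
  atom 6: C, bond orders sum to 3 (valence 4) → 1 H
  atom 7: O, bond orders sum to 2 (valence 2) → 0 H
  atom 8: C, bond orders sum to 1 (valence 4) → 3 H
  atom 9: C, bond orders sum to 2 (valence 4) → 2 H
  atom 10: C, bond orders sum to 4 (valence 4) → 0 H
  atom 11: C, bond orders sum to 4 (valence 4) → 0 H
  atom 12: C, bond orders sum to 2 (valence 4) → 2 H
  atom 13: C, bond orders sum to 4 (valence 4) → 0 H
  atom 14: C, bond orders sum to 1 (valence 4) → 3 H
  atom 15: O, bond orders sum to 2 (valence 2) → 0 H
Total hydrogens: 17.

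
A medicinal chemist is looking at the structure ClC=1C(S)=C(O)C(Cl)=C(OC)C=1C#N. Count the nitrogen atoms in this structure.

Scan the SMILES for N atoms (remember two-letter symbols like Cl and Br are single atoms).
Nitrogen count: 1.

1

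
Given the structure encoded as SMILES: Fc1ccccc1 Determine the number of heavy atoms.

Every atom symbol written in the SMILES (organic subset) is one heavy atom; implicit H are not written.
Heavy atoms by element → C:6, F:1.
Total: 7.

7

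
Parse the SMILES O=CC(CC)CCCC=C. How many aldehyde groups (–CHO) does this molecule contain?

1

The aldehyde motif appears at heavy-atom position 2 in the SMILES.
Other groups present: 1 alkene.
Aldehyde count: 1.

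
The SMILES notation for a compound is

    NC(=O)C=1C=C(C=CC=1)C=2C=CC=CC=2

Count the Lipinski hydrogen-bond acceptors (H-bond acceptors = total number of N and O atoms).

2

N atoms: 1; O atoms: 1.
Lipinski HBA = 1 + 1 = 2.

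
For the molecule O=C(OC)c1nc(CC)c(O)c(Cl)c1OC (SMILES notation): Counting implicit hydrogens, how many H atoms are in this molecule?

Walk through each heavy atom and fill implicit hydrogens from standard valence (C 4, N 3, O 2, S 2, halogen 1); for lowercase aromatic atoms, an aromatic c carries 1 H when it has two neighbours and 0 H with three, and aromatic n carries 0 H:
  atom 1: O, bond orders sum to 2 (valence 2) → 0 H
  atom 2: C, bond orders sum to 4 (valence 4) → 0 H
  atom 3: O, bond orders sum to 2 (valence 2) → 0 H
  atom 4: C, bond orders sum to 1 (valence 4) → 3 H
  atom 5: aromatic c, 3 neighbours → 0 H
  atom 6: aromatic n, 2 neighbours → 0 H
  atom 7: aromatic c, 3 neighbours → 0 H
  atom 8: C, bond orders sum to 2 (valence 4) → 2 H
  atom 9: C, bond orders sum to 1 (valence 4) → 3 H
  atom 10: aromatic c, 3 neighbours → 0 H
  atom 11: O, bond orders sum to 1 (valence 2) → 1 H
  atom 12: aromatic c, 3 neighbours → 0 H
  atom 13: Cl (halogen, monovalent) → 0 H
  atom 14: aromatic c, 3 neighbours → 0 H
  atom 15: O, bond orders sum to 2 (valence 2) → 0 H
  atom 16: C, bond orders sum to 1 (valence 4) → 3 H
Total hydrogens: 12.

12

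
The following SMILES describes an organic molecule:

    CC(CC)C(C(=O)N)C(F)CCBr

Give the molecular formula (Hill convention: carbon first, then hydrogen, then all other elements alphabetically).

C9H17BrFNO

Walk through each heavy atom and fill implicit hydrogens from standard valence (C 4, N 3, O 2, S 2, halogen 1):
  atom 1: C, bond orders sum to 1 (valence 4) → 3 H
  atom 2: C, bond orders sum to 3 (valence 4) → 1 H
  atom 3: C, bond orders sum to 2 (valence 4) → 2 H
  atom 4: C, bond orders sum to 1 (valence 4) → 3 H
  atom 5: C, bond orders sum to 3 (valence 4) → 1 H
  atom 6: C, bond orders sum to 4 (valence 4) → 0 H
  atom 7: O, bond orders sum to 2 (valence 2) → 0 H
  atom 8: N, bond orders sum to 1 (valence 3) → 2 H
  atom 9: C, bond orders sum to 3 (valence 4) → 1 H
  atom 10: F (halogen, monovalent) → 0 H
  atom 11: C, bond orders sum to 2 (valence 4) → 2 H
  atom 12: C, bond orders sum to 2 (valence 4) → 2 H
  atom 13: Br (halogen, monovalent) → 0 H
Totals → C:9, H:17, Br:1, F:1, N:1, O:1.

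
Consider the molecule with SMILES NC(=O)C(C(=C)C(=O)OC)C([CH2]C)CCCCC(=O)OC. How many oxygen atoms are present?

5

Scan the SMILES for O atoms (remember two-letter symbols like Cl and Br are single atoms).
Oxygen count: 5.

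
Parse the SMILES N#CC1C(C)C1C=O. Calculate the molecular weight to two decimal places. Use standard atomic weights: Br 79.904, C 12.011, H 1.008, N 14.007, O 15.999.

First, the molecular formula is C6H7NO (counting implicit H from valence).
  C: 6 × 12.011 = 72.066
  H: 7 × 1.008 = 7.056
  N: 1 × 14.007 = 14.007
  O: 1 × 15.999 = 15.999
Sum: 6×12.011 + 7×1.008 + 1×14.007 + 1×15.999 = 109.128 → 109.13 g/mol.

109.13 g/mol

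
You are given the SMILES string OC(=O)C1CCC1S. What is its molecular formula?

C5H8O2S

Walk through each heavy atom and fill implicit hydrogens from standard valence (C 4, N 3, O 2, S 2, halogen 1):
  atom 1: O, bond orders sum to 1 (valence 2) → 1 H
  atom 2: C, bond orders sum to 4 (valence 4) → 0 H
  atom 3: O, bond orders sum to 2 (valence 2) → 0 H
  atom 4: C, bond orders sum to 3 (valence 4) → 1 H
  atom 5: C, bond orders sum to 2 (valence 4) → 2 H
  atom 6: C, bond orders sum to 2 (valence 4) → 2 H
  atom 7: C, bond orders sum to 3 (valence 4) → 1 H
  atom 8: S, bond orders sum to 1 (valence 2) → 1 H
Totals → C:5, H:8, O:2, S:1.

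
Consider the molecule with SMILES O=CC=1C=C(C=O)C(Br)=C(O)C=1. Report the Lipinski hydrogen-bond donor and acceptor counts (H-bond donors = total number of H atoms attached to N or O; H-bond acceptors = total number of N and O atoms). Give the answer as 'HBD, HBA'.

Donors: find every N or O and count the H atoms it carries.
  atom 1 (O): bond orders sum to 2 → 0 H
  atom 7 (O): bond orders sum to 2 → 0 H
  atom 11 (O): bond orders sum to 1 → 1 H
Lipinski HBD = 1.
Acceptors: N atoms = 0, O atoms = 3 → HBA = 3.

1, 3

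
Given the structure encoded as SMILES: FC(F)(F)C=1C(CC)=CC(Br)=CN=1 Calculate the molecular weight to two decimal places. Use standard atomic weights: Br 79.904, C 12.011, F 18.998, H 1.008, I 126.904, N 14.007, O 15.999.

254.05 g/mol

First, the molecular formula is C8H7BrF3N (counting implicit H from valence).
  Br: 1 × 79.904 = 79.904
  C: 8 × 12.011 = 96.088
  F: 3 × 18.998 = 56.994
  H: 7 × 1.008 = 7.056
  N: 1 × 14.007 = 14.007
Sum: 1×79.904 + 8×12.011 + 3×18.998 + 7×1.008 + 1×14.007 = 254.049 → 254.05 g/mol.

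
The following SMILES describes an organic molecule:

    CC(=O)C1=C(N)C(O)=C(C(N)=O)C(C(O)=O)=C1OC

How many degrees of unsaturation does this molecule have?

7

Degree of unsaturation = (number of rings) + (number of π bonds).
Ring closures in the SMILES: 1.
π bonds: 6 double bonds (each 1 DoU) → 6 DoU from unsaturation.
Total DoU = 1 + 6 = 7.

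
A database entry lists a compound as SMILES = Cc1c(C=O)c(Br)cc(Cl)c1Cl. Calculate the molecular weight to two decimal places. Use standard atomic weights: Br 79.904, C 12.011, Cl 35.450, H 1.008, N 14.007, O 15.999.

267.93 g/mol

First, the molecular formula is C8H5BrCl2O (counting implicit H from valence).
  Br: 1 × 79.904 = 79.904
  C: 8 × 12.011 = 96.088
  Cl: 2 × 35.450 = 70.900
  H: 5 × 1.008 = 5.040
  O: 1 × 15.999 = 15.999
Sum: 1×79.904 + 8×12.011 + 2×35.450 + 5×1.008 + 1×15.999 = 267.931 → 267.93 g/mol.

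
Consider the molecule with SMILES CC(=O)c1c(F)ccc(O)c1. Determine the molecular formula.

C8H7FO2

Walk through each heavy atom and fill implicit hydrogens from standard valence (C 4, N 3, O 2, S 2, halogen 1); for lowercase aromatic atoms, an aromatic c carries 1 H when it has two neighbours and 0 H with three, and aromatic n carries 0 H:
  atom 1: C, bond orders sum to 1 (valence 4) → 3 H
  atom 2: C, bond orders sum to 4 (valence 4) → 0 H
  atom 3: O, bond orders sum to 2 (valence 2) → 0 H
  atom 4: aromatic c, 3 neighbours → 0 H
  atom 5: aromatic c, 3 neighbours → 0 H
  atom 6: F (halogen, monovalent) → 0 H
  atom 7: aromatic c, 2 neighbours → 1 H
  atom 8: aromatic c, 2 neighbours → 1 H
  atom 9: aromatic c, 3 neighbours → 0 H
  atom 10: O, bond orders sum to 1 (valence 2) → 1 H
  atom 11: aromatic c, 2 neighbours → 1 H
Totals → C:8, H:7, F:1, O:2.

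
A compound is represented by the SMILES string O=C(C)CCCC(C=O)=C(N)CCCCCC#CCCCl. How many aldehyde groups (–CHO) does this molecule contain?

The aldehyde motif appears at heavy-atom position 8 in the SMILES.
Other groups present: 1 alkene, 1 alkyne, 1 ketone, 1 primary amine.
Aldehyde count: 1.

1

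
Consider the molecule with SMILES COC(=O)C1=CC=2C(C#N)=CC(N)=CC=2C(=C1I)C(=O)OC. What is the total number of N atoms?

Scan the SMILES for N atoms (remember two-letter symbols like Cl and Br are single atoms).
Nitrogen count: 2.

2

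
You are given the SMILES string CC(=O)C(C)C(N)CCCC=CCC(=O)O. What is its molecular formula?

C12H21NO3

Walk through each heavy atom and fill implicit hydrogens from standard valence (C 4, N 3, O 2, S 2, halogen 1):
  atom 1: C, bond orders sum to 1 (valence 4) → 3 H
  atom 2: C, bond orders sum to 4 (valence 4) → 0 H
  atom 3: O, bond orders sum to 2 (valence 2) → 0 H
  atom 4: C, bond orders sum to 3 (valence 4) → 1 H
  atom 5: C, bond orders sum to 1 (valence 4) → 3 H
  atom 6: C, bond orders sum to 3 (valence 4) → 1 H
  atom 7: N, bond orders sum to 1 (valence 3) → 2 H
  atom 8: C, bond orders sum to 2 (valence 4) → 2 H
  atom 9: C, bond orders sum to 2 (valence 4) → 2 H
  atom 10: C, bond orders sum to 2 (valence 4) → 2 H
  atom 11: C, bond orders sum to 3 (valence 4) → 1 H
  atom 12: C, bond orders sum to 3 (valence 4) → 1 H
  atom 13: C, bond orders sum to 2 (valence 4) → 2 H
  atom 14: C, bond orders sum to 4 (valence 4) → 0 H
  atom 15: O, bond orders sum to 2 (valence 2) → 0 H
  atom 16: O, bond orders sum to 1 (valence 2) → 1 H
Totals → C:12, H:21, N:1, O:3.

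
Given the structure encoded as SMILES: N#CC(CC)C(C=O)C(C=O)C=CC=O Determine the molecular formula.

Walk through each heavy atom and fill implicit hydrogens from standard valence (C 4, N 3, O 2, S 2, halogen 1):
  atom 1: N, bond orders sum to 3 (valence 3) → 0 H
  atom 2: C, bond orders sum to 4 (valence 4) → 0 H
  atom 3: C, bond orders sum to 3 (valence 4) → 1 H
  atom 4: C, bond orders sum to 2 (valence 4) → 2 H
  atom 5: C, bond orders sum to 1 (valence 4) → 3 H
  atom 6: C, bond orders sum to 3 (valence 4) → 1 H
  atom 7: C, bond orders sum to 3 (valence 4) → 1 H
  atom 8: O, bond orders sum to 2 (valence 2) → 0 H
  atom 9: C, bond orders sum to 3 (valence 4) → 1 H
  atom 10: C, bond orders sum to 3 (valence 4) → 1 H
  atom 11: O, bond orders sum to 2 (valence 2) → 0 H
  atom 12: C, bond orders sum to 3 (valence 4) → 1 H
  atom 13: C, bond orders sum to 3 (valence 4) → 1 H
  atom 14: C, bond orders sum to 3 (valence 4) → 1 H
  atom 15: O, bond orders sum to 2 (valence 2) → 0 H
Totals → C:11, H:13, N:1, O:3.
In Hill order: C11H13NO3.

C11H13NO3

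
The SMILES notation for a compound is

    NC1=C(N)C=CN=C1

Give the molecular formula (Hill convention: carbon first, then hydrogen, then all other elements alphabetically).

Walk through each heavy atom and fill implicit hydrogens from standard valence (C 4, N 3, O 2, S 2, halogen 1):
  atom 1: N, bond orders sum to 1 (valence 3) → 2 H
  atom 2: C, bond orders sum to 4 (valence 4) → 0 H
  atom 3: C, bond orders sum to 4 (valence 4) → 0 H
  atom 4: N, bond orders sum to 1 (valence 3) → 2 H
  atom 5: C, bond orders sum to 3 (valence 4) → 1 H
  atom 6: C, bond orders sum to 3 (valence 4) → 1 H
  atom 7: N, bond orders sum to 3 (valence 3) → 0 H
  atom 8: C, bond orders sum to 3 (valence 4) → 1 H
Totals → C:5, H:7, N:3.
In Hill order: C5H7N3.

C5H7N3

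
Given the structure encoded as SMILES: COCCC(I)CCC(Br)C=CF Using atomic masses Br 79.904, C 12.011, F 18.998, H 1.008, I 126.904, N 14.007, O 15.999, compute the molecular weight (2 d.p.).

First, the molecular formula is C9H15BrFIO (counting implicit H from valence).
  Br: 1 × 79.904 = 79.904
  C: 9 × 12.011 = 108.099
  F: 1 × 18.998 = 18.998
  H: 15 × 1.008 = 15.120
  I: 1 × 126.904 = 126.904
  O: 1 × 15.999 = 15.999
Sum: 1×79.904 + 9×12.011 + 1×18.998 + 15×1.008 + 1×126.904 + 1×15.999 = 365.024 → 365.02 g/mol.

365.02 g/mol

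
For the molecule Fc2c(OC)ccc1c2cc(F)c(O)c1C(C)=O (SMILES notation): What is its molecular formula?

Walk through each heavy atom and fill implicit hydrogens from standard valence (C 4, N 3, O 2, S 2, halogen 1); for lowercase aromatic atoms, an aromatic c carries 1 H when it has two neighbours and 0 H with three, and aromatic n carries 0 H:
  atom 1: F (halogen, monovalent) → 0 H
  atom 2: aromatic c, 3 neighbours → 0 H
  atom 3: aromatic c, 3 neighbours → 0 H
  atom 4: O, bond orders sum to 2 (valence 2) → 0 H
  atom 5: C, bond orders sum to 1 (valence 4) → 3 H
  atom 6: aromatic c, 2 neighbours → 1 H
  atom 7: aromatic c, 2 neighbours → 1 H
  atom 8: aromatic c, 3 neighbours → 0 H
  atom 9: aromatic c, 3 neighbours → 0 H
  atom 10: aromatic c, 2 neighbours → 1 H
  atom 11: aromatic c, 3 neighbours → 0 H
  atom 12: F (halogen, monovalent) → 0 H
  atom 13: aromatic c, 3 neighbours → 0 H
  atom 14: O, bond orders sum to 1 (valence 2) → 1 H
  atom 15: aromatic c, 3 neighbours → 0 H
  atom 16: C, bond orders sum to 4 (valence 4) → 0 H
  atom 17: C, bond orders sum to 1 (valence 4) → 3 H
  atom 18: O, bond orders sum to 2 (valence 2) → 0 H
Totals → C:13, H:10, F:2, O:3.

C13H10F2O3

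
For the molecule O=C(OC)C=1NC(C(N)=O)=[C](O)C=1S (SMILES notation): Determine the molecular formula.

Walk through each heavy atom and fill implicit hydrogens from standard valence (C 4, N 3, O 2, S 2, halogen 1):
  atom 1: O, bond orders sum to 2 (valence 2) → 0 H
  atom 2: C, bond orders sum to 4 (valence 4) → 0 H
  atom 3: O, bond orders sum to 2 (valence 2) → 0 H
  atom 4: C, bond orders sum to 1 (valence 4) → 3 H
  atom 5: C, bond orders sum to 4 (valence 4) → 0 H
  atom 6: N, bond orders sum to 2 (valence 3) → 1 H
  atom 7: C, bond orders sum to 4 (valence 4) → 0 H
  atom 8: C, bond orders sum to 4 (valence 4) → 0 H
  atom 9: N, bond orders sum to 1 (valence 3) → 2 H
  atom 10: O, bond orders sum to 2 (valence 2) → 0 H
  atom 11: C with explicit H count 0
  atom 12: O, bond orders sum to 1 (valence 2) → 1 H
  atom 13: C, bond orders sum to 4 (valence 4) → 0 H
  atom 14: S, bond orders sum to 1 (valence 2) → 1 H
Totals → C:7, H:8, N:2, O:4, S:1.

C7H8N2O4S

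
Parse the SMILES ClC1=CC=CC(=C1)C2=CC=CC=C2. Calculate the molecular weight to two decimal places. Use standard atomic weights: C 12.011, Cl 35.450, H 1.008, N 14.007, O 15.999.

188.65 g/mol

First, the molecular formula is C12H9Cl (counting implicit H from valence).
  C: 12 × 12.011 = 144.132
  Cl: 1 × 35.450 = 35.450
  H: 9 × 1.008 = 9.072
Sum: 12×12.011 + 1×35.450 + 9×1.008 = 188.654 → 188.65 g/mol.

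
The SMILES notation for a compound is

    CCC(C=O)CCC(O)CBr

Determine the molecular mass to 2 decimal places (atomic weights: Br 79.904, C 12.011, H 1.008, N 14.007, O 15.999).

223.11 g/mol

First, the molecular formula is C8H15BrO2 (counting implicit H from valence).
  Br: 1 × 79.904 = 79.904
  C: 8 × 12.011 = 96.088
  H: 15 × 1.008 = 15.120
  O: 2 × 15.999 = 31.998
Sum: 1×79.904 + 8×12.011 + 15×1.008 + 2×15.999 = 223.110 → 223.11 g/mol.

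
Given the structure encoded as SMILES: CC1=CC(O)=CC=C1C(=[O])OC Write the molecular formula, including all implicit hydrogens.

C9H10O3

Walk through each heavy atom and fill implicit hydrogens from standard valence (C 4, N 3, O 2, S 2, halogen 1):
  atom 1: C, bond orders sum to 1 (valence 4) → 3 H
  atom 2: C, bond orders sum to 4 (valence 4) → 0 H
  atom 3: C, bond orders sum to 3 (valence 4) → 1 H
  atom 4: C, bond orders sum to 4 (valence 4) → 0 H
  atom 5: O, bond orders sum to 1 (valence 2) → 1 H
  atom 6: C, bond orders sum to 3 (valence 4) → 1 H
  atom 7: C, bond orders sum to 3 (valence 4) → 1 H
  atom 8: C, bond orders sum to 4 (valence 4) → 0 H
  atom 9: C, bond orders sum to 4 (valence 4) → 0 H
  atom 10: O with explicit H count 0
  atom 11: O, bond orders sum to 2 (valence 2) → 0 H
  atom 12: C, bond orders sum to 1 (valence 4) → 3 H
Totals → C:9, H:10, O:3.
In Hill order: C9H10O3.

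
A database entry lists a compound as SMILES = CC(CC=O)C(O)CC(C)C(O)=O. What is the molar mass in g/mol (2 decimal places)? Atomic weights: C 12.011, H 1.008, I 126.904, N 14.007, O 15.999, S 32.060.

First, the molecular formula is C9H16O4 (counting implicit H from valence).
  C: 9 × 12.011 = 108.099
  H: 16 × 1.008 = 16.128
  O: 4 × 15.999 = 63.996
Sum: 9×12.011 + 16×1.008 + 4×15.999 = 188.223 → 188.22 g/mol.

188.22 g/mol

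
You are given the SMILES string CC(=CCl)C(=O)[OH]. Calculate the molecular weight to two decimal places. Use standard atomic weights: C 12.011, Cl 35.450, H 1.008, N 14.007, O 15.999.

120.53 g/mol

First, the molecular formula is C4H5ClO2 (counting implicit H from valence).
  C: 4 × 12.011 = 48.044
  Cl: 1 × 35.450 = 35.450
  H: 5 × 1.008 = 5.040
  O: 2 × 15.999 = 31.998
Sum: 4×12.011 + 1×35.450 + 5×1.008 + 2×15.999 = 120.532 → 120.53 g/mol.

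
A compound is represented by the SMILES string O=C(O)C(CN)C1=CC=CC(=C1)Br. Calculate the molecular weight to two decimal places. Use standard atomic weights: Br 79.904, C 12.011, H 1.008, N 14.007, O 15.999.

244.09 g/mol

First, the molecular formula is C9H10BrNO2 (counting implicit H from valence).
  Br: 1 × 79.904 = 79.904
  C: 9 × 12.011 = 108.099
  H: 10 × 1.008 = 10.080
  N: 1 × 14.007 = 14.007
  O: 2 × 15.999 = 31.998
Sum: 1×79.904 + 9×12.011 + 10×1.008 + 1×14.007 + 2×15.999 = 244.088 → 244.09 g/mol.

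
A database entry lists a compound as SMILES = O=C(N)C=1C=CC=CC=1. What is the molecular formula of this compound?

Walk through each heavy atom and fill implicit hydrogens from standard valence (C 4, N 3, O 2, S 2, halogen 1):
  atom 1: O, bond orders sum to 2 (valence 2) → 0 H
  atom 2: C, bond orders sum to 4 (valence 4) → 0 H
  atom 3: N, bond orders sum to 1 (valence 3) → 2 H
  atom 4: C, bond orders sum to 4 (valence 4) → 0 H
  atom 5: C, bond orders sum to 3 (valence 4) → 1 H
  atom 6: C, bond orders sum to 3 (valence 4) → 1 H
  atom 7: C, bond orders sum to 3 (valence 4) → 1 H
  atom 8: C, bond orders sum to 3 (valence 4) → 1 H
  atom 9: C, bond orders sum to 3 (valence 4) → 1 H
Totals → C:7, H:7, N:1, O:1.
In Hill order: C7H7NO.

C7H7NO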